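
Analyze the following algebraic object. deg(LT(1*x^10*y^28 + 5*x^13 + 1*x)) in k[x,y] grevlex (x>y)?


LT: 1*x^10*y^28
deg_x=10, deg_y=28
Total=10+28=38


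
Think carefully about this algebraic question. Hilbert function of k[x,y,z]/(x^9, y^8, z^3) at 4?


Need i<9, j<8, k<3 with i+j+k=4.
For each i, j ranges over max(0,4-i-2)..min(7,4-i):
  i=0: j in [2,4] -> 3
  i=1: j in [1,3] -> 3
  i=2: j in [0,2] -> 3
  i=3: j in [0,1] -> 2
  i=4: j in [0,0] -> 1
H(4) = 3+3+3+2+1 = 12


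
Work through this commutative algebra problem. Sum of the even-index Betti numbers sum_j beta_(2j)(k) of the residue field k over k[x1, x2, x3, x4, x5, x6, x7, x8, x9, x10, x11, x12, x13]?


Koszul resolution: beta_i(k)=C(n,i), n=13
sum_even C(13,i) = 2^(n-1) = 2^12 = 4096


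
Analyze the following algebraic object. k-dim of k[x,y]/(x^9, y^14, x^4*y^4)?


k[x,y]/I, I = (x^9, y^14, x^4*y^4)
Rect: 9x14=126. Corner: (9-4)x(14-4)=50.
dim = 126-50 = 76


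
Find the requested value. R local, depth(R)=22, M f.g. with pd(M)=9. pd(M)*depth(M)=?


pd+depth=22
depth=22-9=13
pd*depth=9*13=117


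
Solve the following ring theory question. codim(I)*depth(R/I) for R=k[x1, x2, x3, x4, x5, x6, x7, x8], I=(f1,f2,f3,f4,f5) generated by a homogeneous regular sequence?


codim=5, depth=dim(R/I)=8-5=3
Product=5*3=15


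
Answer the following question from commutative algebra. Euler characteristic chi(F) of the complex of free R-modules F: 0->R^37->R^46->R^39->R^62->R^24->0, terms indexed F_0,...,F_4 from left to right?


chi = sum (-1)^i * rank:
(-1)^0*37=37
(-1)^1*46=-46
(-1)^2*39=39
(-1)^3*62=-62
(-1)^4*24=24
chi=-8


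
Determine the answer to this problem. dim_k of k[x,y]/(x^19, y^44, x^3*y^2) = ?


k[x,y]/I, I = (x^19, y^44, x^3*y^2)
Rect: 19x44=836. Corner: (19-3)x(44-2)=672.
dim = 836-672 = 164


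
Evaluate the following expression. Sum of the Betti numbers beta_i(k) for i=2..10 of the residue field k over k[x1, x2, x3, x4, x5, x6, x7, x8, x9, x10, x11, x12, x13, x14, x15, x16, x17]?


Koszul resolution: beta_i(k)=C(n,i), n=17
C(17,2)=136, C(17,3)=680, C(17,4)=2380, C(17,5)=6188, C(17,6)=12376, C(17,7)=19448, C(17,8)=24310, C(17,9)=24310, C(17,10)=19448
Sum=109276


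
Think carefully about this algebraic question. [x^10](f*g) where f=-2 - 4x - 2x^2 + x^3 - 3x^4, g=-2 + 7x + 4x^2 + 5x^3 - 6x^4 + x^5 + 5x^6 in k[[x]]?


[x^10] = sum a_i*b_j, i+j=10
  -3*5=-15
Sum=-15


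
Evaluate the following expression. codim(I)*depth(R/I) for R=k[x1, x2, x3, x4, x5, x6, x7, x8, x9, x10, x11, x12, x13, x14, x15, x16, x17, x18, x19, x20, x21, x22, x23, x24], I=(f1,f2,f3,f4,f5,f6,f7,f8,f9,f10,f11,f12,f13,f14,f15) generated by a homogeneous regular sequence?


codim=15, depth=dim(R/I)=24-15=9
Product=15*9=135


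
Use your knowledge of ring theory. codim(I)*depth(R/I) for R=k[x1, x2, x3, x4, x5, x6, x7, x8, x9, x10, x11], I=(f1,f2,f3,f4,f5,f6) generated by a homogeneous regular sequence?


codim=6, depth=dim(R/I)=11-6=5
Product=6*5=30


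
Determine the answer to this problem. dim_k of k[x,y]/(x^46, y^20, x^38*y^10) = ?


k[x,y]/I, I = (x^46, y^20, x^38*y^10)
Rect: 46x20=920. Corner: (46-38)x(20-10)=80.
dim = 920-80 = 840


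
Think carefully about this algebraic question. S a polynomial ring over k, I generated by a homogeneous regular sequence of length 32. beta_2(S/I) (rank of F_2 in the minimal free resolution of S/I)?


Regular sequence => Koszul complex is the minimal free resolution.
Syz_1 minimally generated by Koszul relations f_i*e_j - f_j*e_i (i<j): mu(Syz_1) = beta_2 = C(m,2) = m(m-1)/2
m=32
32*31/2 = 496


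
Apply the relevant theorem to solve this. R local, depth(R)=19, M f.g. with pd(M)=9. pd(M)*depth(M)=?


pd+depth=19
depth=19-9=10
pd*depth=9*10=90


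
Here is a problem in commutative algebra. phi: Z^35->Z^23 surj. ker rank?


rank(ker) = 35-23 = 12


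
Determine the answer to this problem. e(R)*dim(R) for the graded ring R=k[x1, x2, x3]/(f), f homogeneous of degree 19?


e(R)=deg(f)=19, dim(R)=3-1=2
e*dim=19*2=38


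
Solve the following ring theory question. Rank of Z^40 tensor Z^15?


rank(M(x)N) = rank(M)*rank(N)
40*15 = 600


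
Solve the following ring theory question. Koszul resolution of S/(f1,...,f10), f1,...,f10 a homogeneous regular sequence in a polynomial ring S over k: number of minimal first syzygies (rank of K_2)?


Regular sequence => Koszul complex is the minimal free resolution.
Syz_1 minimally generated by Koszul relations f_i*e_j - f_j*e_i (i<j): mu(Syz_1) = beta_2 = C(m,2) = m(m-1)/2
m=10
10*9/2 = 45


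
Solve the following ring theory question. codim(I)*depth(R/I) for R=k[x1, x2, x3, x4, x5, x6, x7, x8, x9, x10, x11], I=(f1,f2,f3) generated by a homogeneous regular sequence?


codim=3, depth=dim(R/I)=11-3=8
Product=3*8=24


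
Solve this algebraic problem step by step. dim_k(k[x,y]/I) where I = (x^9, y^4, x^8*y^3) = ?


k[x,y]/I, I = (x^9, y^4, x^8*y^3)
Rect: 9x4=36. Corner: (9-8)x(4-3)=1.
dim = 36-1 = 35


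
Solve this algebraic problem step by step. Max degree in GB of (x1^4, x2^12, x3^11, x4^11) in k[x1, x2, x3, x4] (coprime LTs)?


Pure powers, coprime LTs => already GB.
Degrees: 4, 12, 11, 11
Max=12


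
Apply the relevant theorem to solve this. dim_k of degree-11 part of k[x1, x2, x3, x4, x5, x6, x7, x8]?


C(d+n-1,n-1)=C(18,7)=31824


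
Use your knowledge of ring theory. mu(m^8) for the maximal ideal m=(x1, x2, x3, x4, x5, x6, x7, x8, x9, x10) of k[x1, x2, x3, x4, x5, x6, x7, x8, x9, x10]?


Graded Nakayama: mu(m^d) = dim_k (m^d/m^(d+1)) = #degree-8 monomials in 10 vars
C(n+d-1,d)=C(17,8)=24310


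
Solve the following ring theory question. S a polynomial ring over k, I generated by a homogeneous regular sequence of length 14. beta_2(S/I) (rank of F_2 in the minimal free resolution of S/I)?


Regular sequence => Koszul complex is the minimal free resolution.
Syz_1 minimally generated by Koszul relations f_i*e_j - f_j*e_i (i<j): mu(Syz_1) = beta_2 = C(m,2) = m(m-1)/2
m=14
14*13/2 = 91


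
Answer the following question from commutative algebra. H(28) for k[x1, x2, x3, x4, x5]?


C(d+n-1,n-1)=C(32,4)=35960


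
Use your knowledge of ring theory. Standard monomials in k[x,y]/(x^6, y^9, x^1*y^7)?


k[x,y]/I, I = (x^6, y^9, x^1*y^7)
Rect: 6x9=54. Corner: (6-1)x(9-7)=10.
dim = 54-10 = 44


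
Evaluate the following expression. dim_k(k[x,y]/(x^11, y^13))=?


Basis: x^i*y^j, i<11, j<13
11*13=143


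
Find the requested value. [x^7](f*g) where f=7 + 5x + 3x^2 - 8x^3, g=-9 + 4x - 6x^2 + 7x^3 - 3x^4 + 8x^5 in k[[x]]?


[x^7] = sum a_i*b_j, i+j=7
  3*8=24
  -8*-3=24
Sum=48


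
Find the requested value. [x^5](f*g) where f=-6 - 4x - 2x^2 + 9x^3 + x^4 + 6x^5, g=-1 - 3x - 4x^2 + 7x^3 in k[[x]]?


[x^5] = sum a_i*b_j, i+j=5
  -2*7=-14
  9*-4=-36
  1*-3=-3
  6*-1=-6
Sum=-59


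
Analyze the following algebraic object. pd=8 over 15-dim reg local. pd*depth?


pd+depth=15
depth=15-8=7
pd*depth=8*7=56


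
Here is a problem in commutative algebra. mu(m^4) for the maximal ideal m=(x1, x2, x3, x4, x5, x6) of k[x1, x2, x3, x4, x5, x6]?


Graded Nakayama: mu(m^d) = dim_k (m^d/m^(d+1)) = #degree-4 monomials in 6 vars
C(n+d-1,d)=C(9,4)=126


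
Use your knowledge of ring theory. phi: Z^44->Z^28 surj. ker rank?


rank(ker) = 44-28 = 16


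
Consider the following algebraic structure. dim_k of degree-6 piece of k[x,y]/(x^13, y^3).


k[x,y], I = (x^13, y^3), d = 6
Need i < 13 and d-i < 3.
Range: 4 <= i <= 6.
H(6) = 3


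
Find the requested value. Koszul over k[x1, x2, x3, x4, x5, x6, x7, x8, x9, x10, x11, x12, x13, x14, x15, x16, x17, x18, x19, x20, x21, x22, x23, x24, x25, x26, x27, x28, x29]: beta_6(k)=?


C(n,i)=C(29,6)=475020


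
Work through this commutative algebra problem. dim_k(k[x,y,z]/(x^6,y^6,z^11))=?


Basis: x^iy^jz^k, i<6,j<6,k<11
6*6*11=396


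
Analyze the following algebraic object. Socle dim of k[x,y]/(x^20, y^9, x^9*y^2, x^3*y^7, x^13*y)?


Socle = ann(m) = span of standard monomials u with x*u, y*u in I (staircase corners).
Minimal generators: x^20, x^13*y, x^9*y^2, x^3*y^7, y^9
Corners: x^2y^8, x^8y^6, x^12y, x^19
Socle dim=4


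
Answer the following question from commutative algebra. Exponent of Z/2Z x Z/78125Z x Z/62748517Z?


Exponent = lcm of the cyclic orders; pairwise coprime => product.
2^1*5^7*13^7=2*78125*62748517=9804455781250


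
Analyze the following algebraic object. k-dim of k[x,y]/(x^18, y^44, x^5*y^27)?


k[x,y]/I, I = (x^18, y^44, x^5*y^27)
Rect: 18x44=792. Corner: (18-5)x(44-27)=221.
dim = 792-221 = 571


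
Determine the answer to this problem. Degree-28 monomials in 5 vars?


C(d+n-1,n-1)=C(32,4)=35960


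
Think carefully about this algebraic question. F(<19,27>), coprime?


gcd(19,27)=1 => F=ab-a-b=19*27-19-27=513-46=467


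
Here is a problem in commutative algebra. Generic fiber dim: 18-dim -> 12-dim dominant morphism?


dim(fiber)=dim(X)-dim(Y)=18-12=6


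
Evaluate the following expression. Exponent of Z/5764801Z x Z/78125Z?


Exponent = lcm of the cyclic orders; pairwise coprime => product.
7^8*5^7=5764801*78125=450375078125


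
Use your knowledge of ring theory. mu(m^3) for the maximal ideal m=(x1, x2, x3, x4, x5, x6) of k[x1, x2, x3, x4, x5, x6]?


Graded Nakayama: mu(m^d) = dim_k (m^d/m^(d+1)) = #degree-3 monomials in 6 vars
C(n+d-1,d)=C(8,3)=56


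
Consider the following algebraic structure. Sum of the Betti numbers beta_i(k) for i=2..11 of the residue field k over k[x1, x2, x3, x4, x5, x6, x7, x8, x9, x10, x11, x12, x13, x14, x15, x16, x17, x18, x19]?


Koszul resolution: beta_i(k)=C(n,i), n=19
C(19,2)=171, C(19,3)=969, C(19,4)=3876, C(19,5)=11628, C(19,6)=27132, C(19,7)=50388, C(19,8)=75582, C(19,9)=92378, C(19,10)=92378, C(19,11)=75582
Sum=430084


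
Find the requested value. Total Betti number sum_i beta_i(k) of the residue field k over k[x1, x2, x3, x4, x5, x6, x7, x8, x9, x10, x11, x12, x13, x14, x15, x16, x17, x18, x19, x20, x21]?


Koszul resolution: beta_i(k)=C(n,i), n=21
sum_i C(21,i) = 2^21 = 2097152


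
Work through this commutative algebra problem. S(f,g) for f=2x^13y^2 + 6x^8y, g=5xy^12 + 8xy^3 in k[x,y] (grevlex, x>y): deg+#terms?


LT(f)=2x^13y^2, LT(g)=5xy^12
lcm(LM)=x^13y^12
S(f,g) (scaled by 10 to clear denominators) = 5y^10*f - 2x^12*g = 30x^8y^11 - 16x^13y^3
2 terms, deg 19.
19+2=21


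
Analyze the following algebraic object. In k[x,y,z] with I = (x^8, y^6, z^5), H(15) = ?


Need i<8, j<6, k<5 with i+j+k=15.
For each i, j ranges over max(0,15-i-4)..min(5,15-i):
  i=0: j in [11,5] -> 0
  i=1: j in [10,5] -> 0
  i=2: j in [9,5] -> 0
  i=3: j in [8,5] -> 0
  i=4: j in [7,5] -> 0
  i=5: j in [6,5] -> 0
  i=6: j in [5,5] -> 1
  i=7: j in [4,5] -> 2
H(15) = 0+0+0+0+0+0+1+2 = 3


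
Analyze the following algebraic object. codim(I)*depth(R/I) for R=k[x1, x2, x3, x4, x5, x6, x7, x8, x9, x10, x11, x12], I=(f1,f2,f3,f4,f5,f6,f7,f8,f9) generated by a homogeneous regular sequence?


codim=9, depth=dim(R/I)=12-9=3
Product=9*3=27


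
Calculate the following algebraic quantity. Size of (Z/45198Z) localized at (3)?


3-primary part: 45198=3^6*62
Size=3^6=729


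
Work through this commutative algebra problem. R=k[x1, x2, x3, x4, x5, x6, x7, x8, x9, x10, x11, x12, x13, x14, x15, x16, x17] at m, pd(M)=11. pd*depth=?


pd+depth=17
depth=17-11=6
pd*depth=11*6=66


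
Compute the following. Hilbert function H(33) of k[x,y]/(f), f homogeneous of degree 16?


H(t)=d for t>=d-1.
d=16, t=33
H(33)=16


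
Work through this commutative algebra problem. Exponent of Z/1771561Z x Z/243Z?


Exponent = lcm of the cyclic orders; pairwise coprime => product.
11^6*3^5=1771561*243=430489323


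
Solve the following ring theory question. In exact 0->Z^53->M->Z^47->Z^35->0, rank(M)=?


Alt sum=0:
(-1)^0*53 + (-1)^1*? + (-1)^2*47 + (-1)^3*35=0
rank(M)=65


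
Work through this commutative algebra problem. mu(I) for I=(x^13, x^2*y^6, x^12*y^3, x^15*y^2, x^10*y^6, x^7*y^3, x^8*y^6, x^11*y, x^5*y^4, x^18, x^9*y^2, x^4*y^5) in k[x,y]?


Remove redundant (divisible by others).
x^15*y^2 redundant.
x^8*y^6 redundant.
x^12*y^3 redundant.
x^10*y^6 redundant.
x^18 redundant.
Min: x^13, x^11*y, x^9*y^2, x^7*y^3, x^5*y^4, x^4*y^5, x^2*y^6
Count=7


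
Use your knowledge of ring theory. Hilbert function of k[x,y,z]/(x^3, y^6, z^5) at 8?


Need i<3, j<6, k<5 with i+j+k=8.
For each i, j ranges over max(0,8-i-4)..min(5,8-i):
  i=0: j in [4,5] -> 2
  i=1: j in [3,5] -> 3
  i=2: j in [2,5] -> 4
H(8) = 2+3+4 = 9


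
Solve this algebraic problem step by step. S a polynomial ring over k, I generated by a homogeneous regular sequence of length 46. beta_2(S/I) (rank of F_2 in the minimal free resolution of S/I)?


Regular sequence => Koszul complex is the minimal free resolution.
Syz_1 minimally generated by Koszul relations f_i*e_j - f_j*e_i (i<j): mu(Syz_1) = beta_2 = C(m,2) = m(m-1)/2
m=46
46*45/2 = 1035


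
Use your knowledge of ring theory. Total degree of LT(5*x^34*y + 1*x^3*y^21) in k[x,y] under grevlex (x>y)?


LT: 5*x^34*y
deg_x=34, deg_y=1
Total=34+1=35


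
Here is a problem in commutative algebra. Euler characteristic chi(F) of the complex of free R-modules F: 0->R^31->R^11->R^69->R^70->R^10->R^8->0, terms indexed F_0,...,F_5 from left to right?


chi = sum (-1)^i * rank:
(-1)^0*31=31
(-1)^1*11=-11
(-1)^2*69=69
(-1)^3*70=-70
(-1)^4*10=10
(-1)^5*8=-8
chi=21


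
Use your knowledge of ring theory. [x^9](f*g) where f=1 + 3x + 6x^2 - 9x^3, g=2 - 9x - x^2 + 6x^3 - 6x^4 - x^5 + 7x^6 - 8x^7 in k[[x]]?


[x^9] = sum a_i*b_j, i+j=9
  6*-8=-48
  -9*7=-63
Sum=-111


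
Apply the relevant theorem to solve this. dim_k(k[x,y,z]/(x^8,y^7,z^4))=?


Basis: x^iy^jz^k, i<8,j<7,k<4
8*7*4=224


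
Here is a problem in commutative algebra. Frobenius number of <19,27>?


gcd(19,27)=1 => F=ab-a-b=19*27-19-27=513-46=467


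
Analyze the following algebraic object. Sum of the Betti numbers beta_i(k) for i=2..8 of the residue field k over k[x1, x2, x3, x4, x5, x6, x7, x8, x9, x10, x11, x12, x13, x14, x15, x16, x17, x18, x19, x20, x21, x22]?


Koszul resolution: beta_i(k)=C(n,i), n=22
C(22,2)=231, C(22,3)=1540, C(22,4)=7315, C(22,5)=26334, C(22,6)=74613, C(22,7)=170544, C(22,8)=319770
Sum=600347


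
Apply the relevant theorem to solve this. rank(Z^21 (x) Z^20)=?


rank(M(x)N) = rank(M)*rank(N)
21*20 = 420


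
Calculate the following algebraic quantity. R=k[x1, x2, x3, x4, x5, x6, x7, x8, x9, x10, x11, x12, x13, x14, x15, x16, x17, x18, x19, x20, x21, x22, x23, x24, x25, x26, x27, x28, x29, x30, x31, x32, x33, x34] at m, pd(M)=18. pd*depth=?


pd+depth=34
depth=34-18=16
pd*depth=18*16=288


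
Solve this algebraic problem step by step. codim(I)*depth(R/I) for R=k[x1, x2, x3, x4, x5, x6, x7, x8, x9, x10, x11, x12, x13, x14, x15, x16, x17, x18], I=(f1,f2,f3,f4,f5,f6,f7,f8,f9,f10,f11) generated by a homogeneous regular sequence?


codim=11, depth=dim(R/I)=18-11=7
Product=11*7=77


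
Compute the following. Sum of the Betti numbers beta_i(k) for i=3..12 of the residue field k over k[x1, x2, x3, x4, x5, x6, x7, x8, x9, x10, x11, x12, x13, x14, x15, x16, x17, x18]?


Koszul resolution: beta_i(k)=C(n,i), n=18
C(18,3)=816, C(18,4)=3060, C(18,5)=8568, C(18,6)=18564, C(18,7)=31824, C(18,8)=43758, C(18,9)=48620, C(18,10)=43758, C(18,11)=31824, C(18,12)=18564
Sum=249356


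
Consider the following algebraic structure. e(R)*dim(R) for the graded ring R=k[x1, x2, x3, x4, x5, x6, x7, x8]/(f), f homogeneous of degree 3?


e(R)=deg(f)=3, dim(R)=8-1=7
e*dim=3*7=21


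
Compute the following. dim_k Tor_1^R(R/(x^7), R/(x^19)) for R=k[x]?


Tor_1(R/I,R/J)=(I cap J)/IJ=(x^19)/(x^26)
dim=26-19=min(7,19)=7


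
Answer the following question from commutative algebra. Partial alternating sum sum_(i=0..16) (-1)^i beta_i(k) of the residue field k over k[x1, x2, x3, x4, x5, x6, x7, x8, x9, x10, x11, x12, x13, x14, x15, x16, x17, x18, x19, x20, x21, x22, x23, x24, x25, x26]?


Koszul resolution: beta_i(k)=C(n,i), n=26
sum_(i=0..p) (-1)^i C(n,i) = (-1)^p C(n-1,p)
(-1)^16*C(25,16) = (-1)^16*2042975 = 2042975


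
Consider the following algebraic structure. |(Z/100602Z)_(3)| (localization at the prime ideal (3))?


3-primary part: 100602=3^7*46
Size=3^7=2187


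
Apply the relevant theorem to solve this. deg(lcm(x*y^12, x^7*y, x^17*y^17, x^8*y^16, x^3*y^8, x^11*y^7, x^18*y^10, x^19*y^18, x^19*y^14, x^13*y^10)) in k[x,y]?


lcm = componentwise max:
x: max(1,7,17,8,3,11,18,19,19,13)=19
y: max(12,1,17,16,8,7,10,18,14,10)=18
Total=19+18=37


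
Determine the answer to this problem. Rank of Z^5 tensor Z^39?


rank(M(x)N) = rank(M)*rank(N)
5*39 = 195


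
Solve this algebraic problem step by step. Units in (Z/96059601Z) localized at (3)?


Local ring = Z/6561Z.
phi(6561) = 3^7*(3-1) = 4374


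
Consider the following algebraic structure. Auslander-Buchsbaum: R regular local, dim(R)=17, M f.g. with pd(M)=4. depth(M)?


pd+depth=depth(R)=17
depth=17-4=13


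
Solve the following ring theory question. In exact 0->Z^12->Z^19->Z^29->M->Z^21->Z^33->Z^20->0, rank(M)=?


Alt sum=0:
(-1)^0*12 + (-1)^1*19 + (-1)^2*29 + (-1)^3*? + (-1)^4*21 + (-1)^5*33 + (-1)^6*20=0
rank(M)=30


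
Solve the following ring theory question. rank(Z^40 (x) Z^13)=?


rank(M(x)N) = rank(M)*rank(N)
40*13 = 520


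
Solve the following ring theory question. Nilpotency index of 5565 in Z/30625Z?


5565^k mod 30625:
k=1: 5565
k=2: 7350
k=3: 18375
k=4: 0
First zero at k = 4


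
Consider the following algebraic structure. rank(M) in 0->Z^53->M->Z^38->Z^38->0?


Alt sum=0:
(-1)^0*53 + (-1)^1*? + (-1)^2*38 + (-1)^3*38=0
rank(M)=53


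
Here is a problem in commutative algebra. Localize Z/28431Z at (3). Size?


3-primary part: 28431=3^7*13
Size=3^7=2187


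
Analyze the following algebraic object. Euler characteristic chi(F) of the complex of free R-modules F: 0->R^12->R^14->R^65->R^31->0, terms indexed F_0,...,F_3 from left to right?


chi = sum (-1)^i * rank:
(-1)^0*12=12
(-1)^1*14=-14
(-1)^2*65=65
(-1)^3*31=-31
chi=32


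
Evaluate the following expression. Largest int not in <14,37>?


gcd(14,37)=1 => F=ab-a-b=14*37-14-37=518-51=467


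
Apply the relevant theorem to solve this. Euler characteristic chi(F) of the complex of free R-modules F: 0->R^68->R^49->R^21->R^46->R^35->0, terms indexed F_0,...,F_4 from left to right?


chi = sum (-1)^i * rank:
(-1)^0*68=68
(-1)^1*49=-49
(-1)^2*21=21
(-1)^3*46=-46
(-1)^4*35=35
chi=29


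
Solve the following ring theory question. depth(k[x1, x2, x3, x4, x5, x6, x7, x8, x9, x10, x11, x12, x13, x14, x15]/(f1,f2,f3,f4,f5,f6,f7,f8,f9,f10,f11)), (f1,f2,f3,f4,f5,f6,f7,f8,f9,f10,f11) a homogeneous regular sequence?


depth(R)=15
depth(R/I)=15-11=4


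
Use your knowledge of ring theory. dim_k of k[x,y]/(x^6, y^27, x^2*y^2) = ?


k[x,y]/I, I = (x^6, y^27, x^2*y^2)
Rect: 6x27=162. Corner: (6-2)x(27-2)=100.
dim = 162-100 = 62


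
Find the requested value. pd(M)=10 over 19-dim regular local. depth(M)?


pd+depth=depth(R)=19
depth=19-10=9


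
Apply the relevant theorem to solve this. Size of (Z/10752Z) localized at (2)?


2-primary part: 10752=2^9*21
Size=2^9=512


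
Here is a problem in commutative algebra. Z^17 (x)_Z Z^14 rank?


rank(M(x)N) = rank(M)*rank(N)
17*14 = 238


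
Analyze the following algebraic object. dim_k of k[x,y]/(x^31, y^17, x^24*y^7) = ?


k[x,y]/I, I = (x^31, y^17, x^24*y^7)
Rect: 31x17=527. Corner: (31-24)x(17-7)=70.
dim = 527-70 = 457


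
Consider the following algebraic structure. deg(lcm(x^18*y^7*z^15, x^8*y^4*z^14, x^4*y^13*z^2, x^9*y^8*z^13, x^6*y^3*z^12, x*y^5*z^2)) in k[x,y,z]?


lcm = componentwise max:
x: max(18,8,4,9,6,1)=18
y: max(7,4,13,8,3,5)=13
z: max(15,14,2,13,12,2)=15
Total=18+13+15=46


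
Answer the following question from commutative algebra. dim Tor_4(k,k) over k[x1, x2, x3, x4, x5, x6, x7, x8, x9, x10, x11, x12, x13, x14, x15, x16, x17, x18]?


Koszul: C(n,i)=C(18,4)=3060


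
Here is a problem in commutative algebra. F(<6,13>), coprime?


gcd(6,13)=1 => F=ab-a-b=6*13-6-13=78-19=59


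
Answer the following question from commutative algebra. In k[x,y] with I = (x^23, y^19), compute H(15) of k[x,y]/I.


k[x,y], I = (x^23, y^19), d = 15
Need i < 23 and d-i < 19.
Range: 0 <= i <= 15.
H(15) = 16


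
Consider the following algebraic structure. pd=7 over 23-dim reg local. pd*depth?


pd+depth=23
depth=23-7=16
pd*depth=7*16=112


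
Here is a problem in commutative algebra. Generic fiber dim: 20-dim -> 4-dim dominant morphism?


dim(fiber)=dim(X)-dim(Y)=20-4=16


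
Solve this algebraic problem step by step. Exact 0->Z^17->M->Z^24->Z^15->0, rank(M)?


Alt sum=0:
(-1)^0*17 + (-1)^1*? + (-1)^2*24 + (-1)^3*15=0
rank(M)=26


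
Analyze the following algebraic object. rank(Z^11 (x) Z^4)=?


rank(M(x)N) = rank(M)*rank(N)
11*4 = 44


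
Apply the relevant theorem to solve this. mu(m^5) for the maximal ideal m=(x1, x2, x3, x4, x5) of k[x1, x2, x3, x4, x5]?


Graded Nakayama: mu(m^d) = dim_k (m^d/m^(d+1)) = #degree-5 monomials in 5 vars
C(n+d-1,d)=C(9,5)=126


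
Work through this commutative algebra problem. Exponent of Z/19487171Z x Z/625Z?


Exponent = lcm of the cyclic orders; pairwise coprime => product.
11^7*5^4=19487171*625=12179481875


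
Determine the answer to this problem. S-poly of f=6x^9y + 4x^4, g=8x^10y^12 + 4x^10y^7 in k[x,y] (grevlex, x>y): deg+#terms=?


LT(f)=6x^9y, LT(g)=8x^10y^12
lcm(LM)=x^10y^12
S(f,g) (scaled by 48 to clear denominators) = 8xy^11*f - 6*g = -24x^10y^7 + 32x^5y^11
2 terms, deg 17.
17+2=19


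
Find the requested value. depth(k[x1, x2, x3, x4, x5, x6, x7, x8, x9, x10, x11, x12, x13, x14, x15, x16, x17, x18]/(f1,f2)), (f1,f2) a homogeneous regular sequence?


depth(R)=18
depth(R/I)=18-2=16


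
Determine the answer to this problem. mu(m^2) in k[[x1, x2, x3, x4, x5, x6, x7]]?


C(n+d-1,d)=C(8,2)=28


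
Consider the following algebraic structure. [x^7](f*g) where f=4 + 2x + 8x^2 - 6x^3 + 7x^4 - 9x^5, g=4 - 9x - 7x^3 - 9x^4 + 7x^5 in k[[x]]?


[x^7] = sum a_i*b_j, i+j=7
  8*7=56
  -6*-9=54
  7*-7=-49
Sum=61


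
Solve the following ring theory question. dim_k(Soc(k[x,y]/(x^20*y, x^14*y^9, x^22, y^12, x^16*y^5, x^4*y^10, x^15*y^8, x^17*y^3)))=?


Socle = ann(m) = span of standard monomials u with x*u, y*u in I (staircase corners).
Minimal generators: x^22, x^20*y, x^17*y^3, x^16*y^5, x^15*y^8, x^14*y^9, x^4*y^10, y^12
Corners: x^3y^11, x^13y^9, x^14y^8, x^15y^7, x^16y^4, x^19y^2, x^21
Socle dim=7


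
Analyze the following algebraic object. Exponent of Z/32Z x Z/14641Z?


Exponent = lcm of the cyclic orders; pairwise coprime => product.
2^5*11^4=32*14641=468512


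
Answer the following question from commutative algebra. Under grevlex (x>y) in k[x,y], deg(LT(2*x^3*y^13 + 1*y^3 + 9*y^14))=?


LT: 2*x^3*y^13
deg_x=3, deg_y=13
Total=3+13=16


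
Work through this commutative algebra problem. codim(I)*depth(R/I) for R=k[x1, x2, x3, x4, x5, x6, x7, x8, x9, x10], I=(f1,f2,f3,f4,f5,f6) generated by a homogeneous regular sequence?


codim=6, depth=dim(R/I)=10-6=4
Product=6*4=24


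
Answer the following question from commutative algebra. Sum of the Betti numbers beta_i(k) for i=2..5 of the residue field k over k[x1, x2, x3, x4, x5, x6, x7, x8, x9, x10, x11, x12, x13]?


Koszul resolution: beta_i(k)=C(n,i), n=13
C(13,2)=78, C(13,3)=286, C(13,4)=715, C(13,5)=1287
Sum=2366


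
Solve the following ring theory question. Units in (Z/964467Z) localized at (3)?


Local ring = Z/19683Z.
phi(19683) = 3^8*(3-1) = 13122


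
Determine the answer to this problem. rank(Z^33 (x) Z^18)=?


rank(M(x)N) = rank(M)*rank(N)
33*18 = 594


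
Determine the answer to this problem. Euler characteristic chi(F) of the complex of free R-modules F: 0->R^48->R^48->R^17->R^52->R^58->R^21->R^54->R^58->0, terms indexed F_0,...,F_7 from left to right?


chi = sum (-1)^i * rank:
(-1)^0*48=48
(-1)^1*48=-48
(-1)^2*17=17
(-1)^3*52=-52
(-1)^4*58=58
(-1)^5*21=-21
(-1)^6*54=54
(-1)^7*58=-58
chi=-2


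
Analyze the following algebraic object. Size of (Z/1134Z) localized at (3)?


3-primary part: 1134=3^4*14
Size=3^4=81


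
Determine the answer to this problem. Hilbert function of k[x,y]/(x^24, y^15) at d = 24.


k[x,y], I = (x^24, y^15), d = 24
Need i < 24 and d-i < 15.
Range: 10 <= i <= 23.
H(24) = 14


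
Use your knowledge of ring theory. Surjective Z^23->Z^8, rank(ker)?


rank(ker) = 23-8 = 15


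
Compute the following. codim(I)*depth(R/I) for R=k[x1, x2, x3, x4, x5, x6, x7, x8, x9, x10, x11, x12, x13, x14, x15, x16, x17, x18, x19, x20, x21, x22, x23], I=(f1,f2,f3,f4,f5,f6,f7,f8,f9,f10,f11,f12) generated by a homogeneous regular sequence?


codim=12, depth=dim(R/I)=23-12=11
Product=12*11=132


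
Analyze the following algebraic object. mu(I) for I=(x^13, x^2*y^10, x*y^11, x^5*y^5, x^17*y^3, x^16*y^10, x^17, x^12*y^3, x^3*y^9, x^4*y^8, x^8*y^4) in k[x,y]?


Remove redundant (divisible by others).
x^17 redundant.
x^17*y^3 redundant.
x^16*y^10 redundant.
Min: x^13, x^12*y^3, x^8*y^4, x^5*y^5, x^4*y^8, x^3*y^9, x^2*y^10, x*y^11
Count=8


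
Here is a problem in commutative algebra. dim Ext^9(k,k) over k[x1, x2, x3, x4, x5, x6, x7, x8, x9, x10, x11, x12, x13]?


C(n,i)=C(13,9)=715


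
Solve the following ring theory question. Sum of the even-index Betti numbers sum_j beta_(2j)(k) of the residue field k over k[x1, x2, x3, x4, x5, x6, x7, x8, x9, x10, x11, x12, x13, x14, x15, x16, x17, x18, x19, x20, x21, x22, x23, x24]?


Koszul resolution: beta_i(k)=C(n,i), n=24
sum_even C(24,i) = 2^(n-1) = 2^23 = 8388608


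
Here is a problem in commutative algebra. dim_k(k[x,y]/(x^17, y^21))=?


Basis: x^i*y^j, i<17, j<21
17*21=357


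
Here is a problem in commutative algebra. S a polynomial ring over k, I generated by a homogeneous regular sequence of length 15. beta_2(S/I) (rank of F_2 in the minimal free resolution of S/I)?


Regular sequence => Koszul complex is the minimal free resolution.
Syz_1 minimally generated by Koszul relations f_i*e_j - f_j*e_i (i<j): mu(Syz_1) = beta_2 = C(m,2) = m(m-1)/2
m=15
15*14/2 = 105


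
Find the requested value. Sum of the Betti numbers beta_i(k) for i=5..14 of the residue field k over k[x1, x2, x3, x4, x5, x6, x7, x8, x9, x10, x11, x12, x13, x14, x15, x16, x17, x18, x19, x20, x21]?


Koszul resolution: beta_i(k)=C(n,i), n=21
C(21,5)=20349, C(21,6)=54264, C(21,7)=116280, C(21,8)=203490, C(21,9)=293930, C(21,10)=352716, C(21,11)=352716, C(21,12)=293930, C(21,13)=203490, C(21,14)=116280
Sum=2007445


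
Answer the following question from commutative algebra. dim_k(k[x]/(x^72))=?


Basis: 1,x,...,x^71
dim=72


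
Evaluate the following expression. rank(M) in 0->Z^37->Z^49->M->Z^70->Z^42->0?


Alt sum=0:
(-1)^0*37 + (-1)^1*49 + (-1)^2*? + (-1)^3*70 + (-1)^4*42=0
rank(M)=40


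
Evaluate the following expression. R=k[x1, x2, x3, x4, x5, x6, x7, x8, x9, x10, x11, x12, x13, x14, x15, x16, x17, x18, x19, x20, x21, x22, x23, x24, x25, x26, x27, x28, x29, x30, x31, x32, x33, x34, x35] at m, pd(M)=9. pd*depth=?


pd+depth=35
depth=35-9=26
pd*depth=9*26=234


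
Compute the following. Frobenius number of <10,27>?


gcd(10,27)=1 => F=ab-a-b=10*27-10-27=270-37=233


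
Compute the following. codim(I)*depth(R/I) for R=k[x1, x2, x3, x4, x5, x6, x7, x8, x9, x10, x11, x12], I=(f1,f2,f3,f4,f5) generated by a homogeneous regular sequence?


codim=5, depth=dim(R/I)=12-5=7
Product=5*7=35


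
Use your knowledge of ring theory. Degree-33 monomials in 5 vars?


C(d+n-1,n-1)=C(37,4)=66045


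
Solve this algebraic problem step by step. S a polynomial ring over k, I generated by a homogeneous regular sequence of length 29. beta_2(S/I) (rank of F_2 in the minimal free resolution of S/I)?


Regular sequence => Koszul complex is the minimal free resolution.
Syz_1 minimally generated by Koszul relations f_i*e_j - f_j*e_i (i<j): mu(Syz_1) = beta_2 = C(m,2) = m(m-1)/2
m=29
29*28/2 = 406


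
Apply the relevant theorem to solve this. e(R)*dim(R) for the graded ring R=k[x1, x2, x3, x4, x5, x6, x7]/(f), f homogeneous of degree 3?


e(R)=deg(f)=3, dim(R)=7-1=6
e*dim=3*6=18


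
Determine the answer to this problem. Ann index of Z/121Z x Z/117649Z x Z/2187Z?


Exponent = lcm of the cyclic orders; pairwise coprime => product.
11^2*7^6*3^7=121*117649*2187=31133101923


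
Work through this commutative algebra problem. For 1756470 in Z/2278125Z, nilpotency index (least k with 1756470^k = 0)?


1756470^k mod 2278125:
k=1: 1756470
k=2: 1907775
k=3: 816750
k=4: 50625
k=5: 1518750
k=6: 0
First zero at k = 6


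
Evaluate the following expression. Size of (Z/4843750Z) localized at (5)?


5-primary part: 4843750=5^7*62
Size=5^7=78125


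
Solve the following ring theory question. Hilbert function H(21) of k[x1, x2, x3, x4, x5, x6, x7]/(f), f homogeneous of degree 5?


C(27,6)-C(22,6)=296010-74613=221397


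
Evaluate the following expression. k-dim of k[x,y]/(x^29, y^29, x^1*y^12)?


k[x,y]/I, I = (x^29, y^29, x^1*y^12)
Rect: 29x29=841. Corner: (29-1)x(29-12)=476.
dim = 841-476 = 365


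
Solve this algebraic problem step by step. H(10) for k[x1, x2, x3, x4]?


C(d+n-1,n-1)=C(13,3)=286


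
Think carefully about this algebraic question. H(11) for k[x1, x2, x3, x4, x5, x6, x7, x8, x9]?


C(d+n-1,n-1)=C(19,8)=75582


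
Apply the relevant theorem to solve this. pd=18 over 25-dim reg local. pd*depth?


pd+depth=25
depth=25-18=7
pd*depth=18*7=126


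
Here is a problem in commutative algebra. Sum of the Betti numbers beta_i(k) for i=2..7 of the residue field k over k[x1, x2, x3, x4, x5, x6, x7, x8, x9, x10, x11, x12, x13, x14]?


Koszul resolution: beta_i(k)=C(n,i), n=14
C(14,2)=91, C(14,3)=364, C(14,4)=1001, C(14,5)=2002, C(14,6)=3003, C(14,7)=3432
Sum=9893


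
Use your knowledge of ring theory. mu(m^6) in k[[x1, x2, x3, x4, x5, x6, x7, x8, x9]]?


C(n+d-1,d)=C(14,6)=3003


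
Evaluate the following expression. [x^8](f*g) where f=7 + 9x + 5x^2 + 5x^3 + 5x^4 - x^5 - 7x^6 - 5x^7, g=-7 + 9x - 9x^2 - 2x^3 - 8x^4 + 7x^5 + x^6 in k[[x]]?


[x^8] = sum a_i*b_j, i+j=8
  5*1=5
  5*7=35
  5*-8=-40
  -1*-2=2
  -7*-9=63
  -5*9=-45
Sum=20


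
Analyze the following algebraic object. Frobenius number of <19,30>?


gcd(19,30)=1 => F=ab-a-b=19*30-19-30=570-49=521


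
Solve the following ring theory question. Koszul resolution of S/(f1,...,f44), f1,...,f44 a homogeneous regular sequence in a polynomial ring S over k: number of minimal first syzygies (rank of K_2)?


Regular sequence => Koszul complex is the minimal free resolution.
Syz_1 minimally generated by Koszul relations f_i*e_j - f_j*e_i (i<j): mu(Syz_1) = beta_2 = C(m,2) = m(m-1)/2
m=44
44*43/2 = 946


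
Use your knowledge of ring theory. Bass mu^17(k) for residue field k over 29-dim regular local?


C(n,i)=C(29,17)=51895935


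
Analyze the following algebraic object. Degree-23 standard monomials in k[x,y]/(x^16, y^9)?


k[x,y], I = (x^16, y^9), d = 23
Need i < 16 and d-i < 9.
Range: 15 <= i <= 15.
H(23) = 1


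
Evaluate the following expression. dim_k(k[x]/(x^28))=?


Basis: 1,x,...,x^27
dim=28


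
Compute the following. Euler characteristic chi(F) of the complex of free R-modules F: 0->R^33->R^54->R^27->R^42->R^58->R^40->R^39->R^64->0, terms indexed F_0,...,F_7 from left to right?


chi = sum (-1)^i * rank:
(-1)^0*33=33
(-1)^1*54=-54
(-1)^2*27=27
(-1)^3*42=-42
(-1)^4*58=58
(-1)^5*40=-40
(-1)^6*39=39
(-1)^7*64=-64
chi=-43


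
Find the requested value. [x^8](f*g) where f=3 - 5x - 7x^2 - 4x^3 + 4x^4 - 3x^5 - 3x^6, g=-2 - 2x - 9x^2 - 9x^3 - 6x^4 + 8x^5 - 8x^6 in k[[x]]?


[x^8] = sum a_i*b_j, i+j=8
  -7*-8=56
  -4*8=-32
  4*-6=-24
  -3*-9=27
  -3*-9=27
Sum=54


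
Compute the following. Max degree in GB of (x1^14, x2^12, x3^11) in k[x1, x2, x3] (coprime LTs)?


Pure powers, coprime LTs => already GB.
Degrees: 14, 12, 11
Max=14


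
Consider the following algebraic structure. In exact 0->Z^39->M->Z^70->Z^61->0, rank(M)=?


Alt sum=0:
(-1)^0*39 + (-1)^1*? + (-1)^2*70 + (-1)^3*61=0
rank(M)=48


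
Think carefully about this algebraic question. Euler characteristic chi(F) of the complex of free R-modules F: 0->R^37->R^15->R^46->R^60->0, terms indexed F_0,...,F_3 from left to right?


chi = sum (-1)^i * rank:
(-1)^0*37=37
(-1)^1*15=-15
(-1)^2*46=46
(-1)^3*60=-60
chi=8


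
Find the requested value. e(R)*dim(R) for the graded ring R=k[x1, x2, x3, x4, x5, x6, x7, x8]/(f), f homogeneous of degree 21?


e(R)=deg(f)=21, dim(R)=8-1=7
e*dim=21*7=147


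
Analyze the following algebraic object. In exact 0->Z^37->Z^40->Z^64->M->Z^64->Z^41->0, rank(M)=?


Alt sum=0:
(-1)^0*37 + (-1)^1*40 + (-1)^2*64 + (-1)^3*? + (-1)^4*64 + (-1)^5*41=0
rank(M)=84


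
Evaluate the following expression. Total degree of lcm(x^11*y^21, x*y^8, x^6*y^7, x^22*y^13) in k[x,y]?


lcm = componentwise max:
x: max(11,1,6,22)=22
y: max(21,8,7,13)=21
Total=22+21=43


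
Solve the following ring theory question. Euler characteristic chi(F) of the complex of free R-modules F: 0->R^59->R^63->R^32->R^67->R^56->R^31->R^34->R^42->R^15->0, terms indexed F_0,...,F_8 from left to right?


chi = sum (-1)^i * rank:
(-1)^0*59=59
(-1)^1*63=-63
(-1)^2*32=32
(-1)^3*67=-67
(-1)^4*56=56
(-1)^5*31=-31
(-1)^6*34=34
(-1)^7*42=-42
(-1)^8*15=15
chi=-7


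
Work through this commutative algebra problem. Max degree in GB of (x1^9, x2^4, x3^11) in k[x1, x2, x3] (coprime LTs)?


Pure powers, coprime LTs => already GB.
Degrees: 9, 4, 11
Max=11


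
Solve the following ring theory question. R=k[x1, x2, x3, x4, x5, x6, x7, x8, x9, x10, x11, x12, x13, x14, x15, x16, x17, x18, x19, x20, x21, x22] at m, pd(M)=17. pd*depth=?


pd+depth=22
depth=22-17=5
pd*depth=17*5=85


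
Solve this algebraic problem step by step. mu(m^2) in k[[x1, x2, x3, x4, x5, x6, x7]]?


C(n+d-1,d)=C(8,2)=28


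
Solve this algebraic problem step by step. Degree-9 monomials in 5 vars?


C(d+n-1,n-1)=C(13,4)=715


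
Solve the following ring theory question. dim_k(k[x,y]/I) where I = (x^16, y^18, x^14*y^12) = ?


k[x,y]/I, I = (x^16, y^18, x^14*y^12)
Rect: 16x18=288. Corner: (16-14)x(18-12)=12.
dim = 288-12 = 276


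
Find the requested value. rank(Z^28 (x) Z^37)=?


rank(M(x)N) = rank(M)*rank(N)
28*37 = 1036


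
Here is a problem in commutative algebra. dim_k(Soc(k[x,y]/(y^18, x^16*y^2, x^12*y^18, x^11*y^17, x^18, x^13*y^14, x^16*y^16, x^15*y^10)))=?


Socle = ann(m) = span of standard monomials u with x*u, y*u in I (staircase corners).
Redundant generators: x^16*y^16, x^12*y^18
Minimal generators: x^18, x^16*y^2, x^15*y^10, x^13*y^14, x^11*y^17, y^18
Corners: x^10y^17, x^12y^16, x^14y^13, x^15y^9, x^17y
Socle dim=5


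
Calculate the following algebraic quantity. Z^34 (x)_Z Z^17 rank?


rank(M(x)N) = rank(M)*rank(N)
34*17 = 578


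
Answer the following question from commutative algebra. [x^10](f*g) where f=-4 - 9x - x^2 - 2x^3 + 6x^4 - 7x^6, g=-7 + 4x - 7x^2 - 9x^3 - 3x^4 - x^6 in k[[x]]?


[x^10] = sum a_i*b_j, i+j=10
  6*-1=-6
  -7*-3=21
Sum=15


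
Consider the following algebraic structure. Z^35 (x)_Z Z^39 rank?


rank(M(x)N) = rank(M)*rank(N)
35*39 = 1365


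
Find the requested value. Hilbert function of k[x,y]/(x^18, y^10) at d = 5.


k[x,y], I = (x^18, y^10), d = 5
Need i < 18 and d-i < 10.
Range: 0 <= i <= 5.
H(5) = 6


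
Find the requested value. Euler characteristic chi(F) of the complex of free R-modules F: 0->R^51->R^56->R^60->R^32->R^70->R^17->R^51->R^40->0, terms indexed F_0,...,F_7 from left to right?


chi = sum (-1)^i * rank:
(-1)^0*51=51
(-1)^1*56=-56
(-1)^2*60=60
(-1)^3*32=-32
(-1)^4*70=70
(-1)^5*17=-17
(-1)^6*51=51
(-1)^7*40=-40
chi=87


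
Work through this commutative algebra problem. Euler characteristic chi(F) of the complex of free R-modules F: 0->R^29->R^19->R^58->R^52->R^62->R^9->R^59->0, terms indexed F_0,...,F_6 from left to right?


chi = sum (-1)^i * rank:
(-1)^0*29=29
(-1)^1*19=-19
(-1)^2*58=58
(-1)^3*52=-52
(-1)^4*62=62
(-1)^5*9=-9
(-1)^6*59=59
chi=128


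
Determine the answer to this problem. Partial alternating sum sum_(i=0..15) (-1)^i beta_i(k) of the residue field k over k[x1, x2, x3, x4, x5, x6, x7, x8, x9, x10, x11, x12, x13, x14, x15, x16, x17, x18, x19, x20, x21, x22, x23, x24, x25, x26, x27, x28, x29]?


Koszul resolution: beta_i(k)=C(n,i), n=29
sum_(i=0..p) (-1)^i C(n,i) = (-1)^p C(n-1,p)
(-1)^15*C(28,15) = (-1)^15*37442160 = -37442160


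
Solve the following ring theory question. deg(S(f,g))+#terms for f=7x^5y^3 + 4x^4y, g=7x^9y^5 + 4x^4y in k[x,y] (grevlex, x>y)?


LT(f)=7x^5y^3, LT(g)=7x^9y^5
lcm(LM)=x^9y^5
S(f,g) (scaled by 49 to clear denominators) = 7x^4y^2*f - 7*g = 28x^8y^3 - 28x^4y
2 terms, deg 11.
11+2=13


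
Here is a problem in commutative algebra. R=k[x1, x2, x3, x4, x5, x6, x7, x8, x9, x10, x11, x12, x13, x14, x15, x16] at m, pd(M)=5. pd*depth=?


pd+depth=16
depth=16-5=11
pd*depth=5*11=55


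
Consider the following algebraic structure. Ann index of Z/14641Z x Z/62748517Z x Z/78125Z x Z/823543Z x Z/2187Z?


Exponent = lcm of the cyclic orders; pairwise coprime => product.
11^4*13^7*5^7*7^7*3^7=14641*62748517*78125*823543*2187=129270461801605403732578125


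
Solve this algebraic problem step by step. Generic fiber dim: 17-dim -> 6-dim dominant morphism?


dim(fiber)=dim(X)-dim(Y)=17-6=11


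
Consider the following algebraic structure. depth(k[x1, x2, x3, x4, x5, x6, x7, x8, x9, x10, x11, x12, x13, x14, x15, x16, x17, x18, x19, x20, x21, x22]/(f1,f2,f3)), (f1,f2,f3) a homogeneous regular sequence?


depth(R)=22
depth(R/I)=22-3=19


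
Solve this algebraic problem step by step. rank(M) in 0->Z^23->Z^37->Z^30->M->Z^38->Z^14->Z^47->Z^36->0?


Alt sum=0:
(-1)^0*23 + (-1)^1*37 + (-1)^2*30 + (-1)^3*? + (-1)^4*38 + (-1)^5*14 + (-1)^6*47 + (-1)^7*36=0
rank(M)=51


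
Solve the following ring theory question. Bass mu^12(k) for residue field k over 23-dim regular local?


C(n,i)=C(23,12)=1352078


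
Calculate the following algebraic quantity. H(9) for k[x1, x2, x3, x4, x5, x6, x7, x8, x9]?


C(d+n-1,n-1)=C(17,8)=24310


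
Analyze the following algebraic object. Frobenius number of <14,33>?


gcd(14,33)=1 => F=ab-a-b=14*33-14-33=462-47=415


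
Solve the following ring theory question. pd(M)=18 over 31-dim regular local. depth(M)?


pd+depth=depth(R)=31
depth=31-18=13


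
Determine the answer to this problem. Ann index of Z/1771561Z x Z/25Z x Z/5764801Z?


Exponent = lcm of the cyclic orders; pairwise coprime => product.
11^6*5^2*7^8=1771561*25*5764801=255317415609025


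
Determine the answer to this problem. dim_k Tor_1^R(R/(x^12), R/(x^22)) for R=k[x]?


Tor_1(R/I,R/J)=(I cap J)/IJ=(x^22)/(x^34)
dim=34-22=min(12,22)=12


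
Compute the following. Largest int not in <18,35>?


gcd(18,35)=1 => F=ab-a-b=18*35-18-35=630-53=577


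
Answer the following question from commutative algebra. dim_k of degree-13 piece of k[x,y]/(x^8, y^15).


k[x,y], I = (x^8, y^15), d = 13
Need i < 8 and d-i < 15.
Range: 0 <= i <= 7.
H(13) = 8


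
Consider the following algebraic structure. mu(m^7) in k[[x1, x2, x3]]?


C(n+d-1,d)=C(9,7)=36


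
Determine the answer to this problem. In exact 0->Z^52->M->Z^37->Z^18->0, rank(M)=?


Alt sum=0:
(-1)^0*52 + (-1)^1*? + (-1)^2*37 + (-1)^3*18=0
rank(M)=71


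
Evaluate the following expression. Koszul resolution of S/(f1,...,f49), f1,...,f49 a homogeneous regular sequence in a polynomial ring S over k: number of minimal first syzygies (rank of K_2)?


Regular sequence => Koszul complex is the minimal free resolution.
Syz_1 minimally generated by Koszul relations f_i*e_j - f_j*e_i (i<j): mu(Syz_1) = beta_2 = C(m,2) = m(m-1)/2
m=49
49*48/2 = 1176
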